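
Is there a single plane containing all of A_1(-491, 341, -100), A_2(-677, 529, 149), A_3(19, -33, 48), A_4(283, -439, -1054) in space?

No

A normal to the plane through A_1, A_2, A_3 is n = A_1A_2 × A_1A_3 = (120950, 154518, -26316).
The plane has equation n·P = -4064212. For A_4: n·A_4 = -5867488.
-5867488 ≠ -4064212, so A_4 is off the plane.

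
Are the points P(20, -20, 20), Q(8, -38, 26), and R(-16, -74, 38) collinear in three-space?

PQ = (-12, -18, 6), PR = (-36, -54, 18).
Each component of PR is 3 times the corresponding component of PQ, so PR = 3·PQ and the points are collinear.

Yes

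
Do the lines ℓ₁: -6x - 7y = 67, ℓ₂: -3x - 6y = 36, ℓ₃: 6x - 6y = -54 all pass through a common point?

Intersecting ℓ₁ and ℓ₂: solving the 2×2 system gives (x, y) = (-10, -1).
Substitute into ℓ₃: (6)(-10) + (-6)(-1) = -54.
This equals -54, so (-10, -1) lies on all three lines and they are concurrent.

Yes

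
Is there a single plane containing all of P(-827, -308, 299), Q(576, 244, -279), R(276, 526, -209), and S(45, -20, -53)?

No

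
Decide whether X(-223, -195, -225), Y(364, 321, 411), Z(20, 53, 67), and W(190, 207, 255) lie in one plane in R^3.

Yes

A normal to the plane through X, Y, Z is n = XY × XZ = (-7056, -16856, 20188).
The plane has equation n·P = 318108. For W: n·W = 318108.
Equal, so W lies in the plane and all four are coplanar.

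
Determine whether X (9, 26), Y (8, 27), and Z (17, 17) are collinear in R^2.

XY = (-1, 1), XZ = (8, -9).
det[XY; XZ] = (-1)(-9) − (1)(8) = 1.
The determinant is nonzero, so they are not collinear.

No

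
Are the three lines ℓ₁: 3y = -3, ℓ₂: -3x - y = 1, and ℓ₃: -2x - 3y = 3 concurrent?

Yes

Intersecting ℓ₁ and ℓ₂: solving the 2×2 system gives (x, y) = (0, -1).
Substitute into ℓ₃: (-2)(0) + (-3)(-1) = 3.
This equals 3, so (0, -1) lies on all three lines and they are concurrent.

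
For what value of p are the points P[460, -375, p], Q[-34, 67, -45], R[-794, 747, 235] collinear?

Direction QR = (-760, 680, 280). From the x-coordinate of P, the parameter along the line is τ = (460 − (-34))/(-760) = -13/20.
Then p = (-45) + (-13/20)·(280) = -227.

-227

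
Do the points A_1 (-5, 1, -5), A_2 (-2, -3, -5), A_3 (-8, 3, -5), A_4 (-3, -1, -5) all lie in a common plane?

The four points are coplanar iff the 3×3 determinant with rows A_1A_2, A_1A_3, A_1A_4 is zero.
Rows: (3, -4, 0), (-3, 2, 0), (2, -2, 0).
Expanding along the first row: (3)(0) − (-4)(0) + (0)(2) = 0.
Zero determinant ⇒ coplanar.

Yes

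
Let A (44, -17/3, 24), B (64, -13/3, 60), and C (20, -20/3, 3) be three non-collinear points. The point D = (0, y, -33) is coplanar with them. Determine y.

Coplanarity requires AB · (AC × AD) = 0.
AB = (20, 4/3, 36), AC = (-24, -1, -21); the triple product is linear in y with coefficient -444 and constant term -3552.
Setting it to zero: y = -8.

-8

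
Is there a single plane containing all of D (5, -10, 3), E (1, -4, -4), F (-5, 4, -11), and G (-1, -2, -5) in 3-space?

A normal to the plane through D, E, F is n = DE × DF = (14, 14, 4).
The plane has equation n·P = -58. For G: n·G = -62.
-62 ≠ -58, so G is off the plane.

No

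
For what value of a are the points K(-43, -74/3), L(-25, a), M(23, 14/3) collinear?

-50/3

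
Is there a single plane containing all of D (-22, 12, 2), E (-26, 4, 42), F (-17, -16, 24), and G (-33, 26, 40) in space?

No

A normal to the plane through D, E, F is n = DE × DF = (944, 288, 152).
The plane has equation n·P = -17008. For G: n·G = -17584.
-17584 ≠ -17008, so G is off the plane.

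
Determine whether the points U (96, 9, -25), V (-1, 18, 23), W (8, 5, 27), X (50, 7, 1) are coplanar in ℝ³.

A normal to the plane through U, V, W is n = UV × UW = (660, 820, 1180).
The plane has equation n·P = 41240. For X: n·X = 39920.
39920 ≠ 41240, so X is off the plane.

No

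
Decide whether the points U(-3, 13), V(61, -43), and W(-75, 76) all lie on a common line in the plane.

Yes

UV = (64, -56), UW = (-72, 63).
Twice the signed area of △UVW is (64)(63) − (-56)(-72) = 0.
The triangle is degenerate (zero area), so the points are collinear.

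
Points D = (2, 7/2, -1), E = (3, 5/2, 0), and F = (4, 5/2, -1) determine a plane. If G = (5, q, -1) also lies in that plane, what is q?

2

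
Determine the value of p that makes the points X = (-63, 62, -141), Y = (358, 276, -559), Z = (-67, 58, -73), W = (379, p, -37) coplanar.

270

Normal to plane XYZ: n = (12880, -26956, -828); plane equation n·P = -2365964.
Requiring n·W = -2365964: (-26956)p + (4912156) = -2365964.
So p = 270.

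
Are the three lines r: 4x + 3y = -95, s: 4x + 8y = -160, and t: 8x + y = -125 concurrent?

Intersecting r and s: solving the 2×2 system gives (x, y) = (-14, -13).
Substitute into t: (8)(-14) + (1)(-13) = -125.
This equals -125, so (-14, -13) lies on all three lines and they are concurrent.

Yes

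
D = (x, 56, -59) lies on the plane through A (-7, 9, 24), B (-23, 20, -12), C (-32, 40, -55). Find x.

-12

The plane through A, B, C has equation 247x − 364y − 221z = -10309.
Substituting D: (247)x + (-7345) = -10309, so x = -12.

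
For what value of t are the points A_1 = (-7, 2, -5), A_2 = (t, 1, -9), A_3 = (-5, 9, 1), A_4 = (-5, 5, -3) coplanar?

-1

Coplanarity ⇔ det[A_1A_2; A_1A_3; A_1A_4] = 0.
Expanding, this is linear in t: (-4)t + (-4) = 0.
So t = -1.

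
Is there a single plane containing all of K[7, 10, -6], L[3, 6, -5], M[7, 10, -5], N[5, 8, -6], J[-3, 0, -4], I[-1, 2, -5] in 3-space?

Yes

The plane through K, L, M has normal n = KL × KM = (-4, 4, 0) and equation n·P = 12.
Checking the remaining points: n·N = 12, n·J = 12, n·I = 12.
All equal 12, so all 6 points lie in one plane.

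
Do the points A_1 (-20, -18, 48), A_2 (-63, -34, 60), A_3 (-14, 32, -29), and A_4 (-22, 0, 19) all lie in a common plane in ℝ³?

Yes

The four points are coplanar iff the 3×3 determinant with rows A_1A_2, A_1A_3, A_1A_4 is zero.
Rows: (-43, -16, 12), (6, 50, -77), (-2, 18, -29).
Expanding along the first row: (-43)(-64) − (-16)(-328) + (12)(208) = 0.
Zero determinant ⇒ coplanar.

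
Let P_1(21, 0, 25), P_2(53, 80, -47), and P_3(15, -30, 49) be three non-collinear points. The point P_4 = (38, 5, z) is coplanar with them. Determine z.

13

Coplanarity requires P_1P_2 · (P_1P_3 × P_1P_4) = 0.
P_1P_2 = (32, 80, -72), P_1P_3 = (-6, -30, 24); the triple product is linear in z with coefficient -480 and constant term 6240.
Setting it to zero: z = 13.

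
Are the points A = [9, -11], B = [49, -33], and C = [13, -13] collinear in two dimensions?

No

AB = (40, -22), AC = (4, -2).
If collinear, AC would be a scalar multiple of AB. But (40)·(-2) ≠ (-22)·(4) (difference 8), so they are not parallel; the points are not collinear.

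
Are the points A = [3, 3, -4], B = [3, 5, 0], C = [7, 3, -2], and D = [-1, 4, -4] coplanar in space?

A normal to the plane through A, B, C is n = AB × AC = (4, 16, -8).
The plane has equation n·P = 92. For D: n·D = 92.
Equal, so D lies in the plane and all four are coplanar.

Yes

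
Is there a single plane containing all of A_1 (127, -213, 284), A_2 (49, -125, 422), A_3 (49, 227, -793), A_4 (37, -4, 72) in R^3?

The four points are coplanar iff the 3×3 determinant with rows A_1A_2, A_1A_3, A_1A_4 is zero.
Rows: (-78, 88, 138), (-78, 440, -1077), (-90, 209, -212).
Expanding along the first row: (-78)(131813) − (88)(-80394) + (138)(23298) = 8382.
Nonzero ⇒ not coplanar.

No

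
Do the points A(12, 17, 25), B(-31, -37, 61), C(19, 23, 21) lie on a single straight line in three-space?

AB = (-43, -54, 36), AC = (7, 6, -4).
Comparing components 3 and 1: (36)(7) − (-43)(-4) = 80 ≠ 0, so AB and AC are not parallel and the points are not collinear.

No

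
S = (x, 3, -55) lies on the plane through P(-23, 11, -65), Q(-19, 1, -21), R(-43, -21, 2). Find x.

-31

The plane through P, Q, R has equation 738x − 1148y − 328z = -8282.
Substituting S: (738)x + (14596) = -8282, so x = -31.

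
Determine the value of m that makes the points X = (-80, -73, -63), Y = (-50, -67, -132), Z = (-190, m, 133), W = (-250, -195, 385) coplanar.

Normal to plane XYW: n = (-5730, -1710, -2640); plane equation n·P = 749550.
Requiring n·Z = 749550: (-1710)m + (737580) = 749550.
So m = -7.

-7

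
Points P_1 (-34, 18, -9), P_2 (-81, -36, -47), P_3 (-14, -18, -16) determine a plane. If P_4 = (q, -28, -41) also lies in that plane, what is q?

-73

A normal to the plane is n = P_1P_2 × P_1P_3 = (-990, -1089, 2772).
P_4 lies in the plane iff n · P_1P_4 = 0.
This gives (-990)q + (-72270) = 0, so q = -73.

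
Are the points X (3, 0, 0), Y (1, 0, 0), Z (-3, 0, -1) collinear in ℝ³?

XY = (-2, 0, 0), XZ = (-6, 0, -1).
XY × XZ = (0, -2, 0).
The cross product is nonzero, so the points do not lie on one line.

No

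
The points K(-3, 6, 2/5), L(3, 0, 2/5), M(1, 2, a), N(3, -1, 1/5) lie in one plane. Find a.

2/5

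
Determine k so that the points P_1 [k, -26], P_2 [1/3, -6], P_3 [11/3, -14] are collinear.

The three points are collinear iff det[P_1P_2; P_1P_3] = 0.
This determinant is linear in k: (8)k + (-208/3) = 0, so k = 26/3.

26/3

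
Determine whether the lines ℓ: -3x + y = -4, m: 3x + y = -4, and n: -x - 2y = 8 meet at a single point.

Intersecting ℓ and m: solving the 2×2 system gives (x, y) = (0, -4).
Substitute into n: (-1)(0) + (-2)(-4) = 8.
This equals 8, so (0, -4) lies on all three lines and they are concurrent.

Yes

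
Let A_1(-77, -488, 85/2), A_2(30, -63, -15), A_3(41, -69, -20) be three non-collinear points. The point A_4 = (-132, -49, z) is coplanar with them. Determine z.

Coplanarity requires A_1A_2 · (A_1A_3 × A_1A_4) = 0.
A_1A_2 = (107, 425, -115/2), A_1A_3 = (118, 419, -125/2); the triple product is linear in z with coefficient -5317 and constant term 319020.
Setting it to zero: z = 60.

60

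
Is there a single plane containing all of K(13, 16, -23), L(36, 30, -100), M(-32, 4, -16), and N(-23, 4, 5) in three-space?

Yes

The four points are coplanar iff the 3×3 determinant with rows KL, KM, KN is zero.
Rows: (23, 14, -77), (-45, -12, 7), (-36, -12, 28).
Expanding along the first row: (23)(-252) − (14)(-1008) + (-77)(108) = 0.
Zero determinant ⇒ coplanar.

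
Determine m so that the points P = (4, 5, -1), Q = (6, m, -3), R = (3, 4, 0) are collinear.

Collinearity requires PQ × PR = 0; each component is linear in m.
The x-component gives (1)m + (-7) = 0, so m = 7.
The remaining components then also vanish.

7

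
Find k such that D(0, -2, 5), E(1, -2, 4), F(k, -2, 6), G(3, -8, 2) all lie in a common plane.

The points are coplanar iff DE · (DF × DG) = 0.
Expanding, this is linear in k: (6)k + (6) = 0.
So k = -1.

-1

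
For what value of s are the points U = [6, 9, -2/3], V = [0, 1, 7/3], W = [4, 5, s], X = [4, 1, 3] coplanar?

1

Coplanarity ⇔ det[UV; UW; UX] = 0.
Expanding, this is linear in s: (-32)s + (32) = 0.
So s = 1.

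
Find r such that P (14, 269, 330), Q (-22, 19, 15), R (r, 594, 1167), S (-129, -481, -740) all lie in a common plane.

361/2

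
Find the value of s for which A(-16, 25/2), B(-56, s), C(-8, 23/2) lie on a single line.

35/2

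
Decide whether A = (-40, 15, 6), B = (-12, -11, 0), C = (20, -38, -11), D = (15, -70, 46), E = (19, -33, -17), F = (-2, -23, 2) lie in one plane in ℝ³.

Yes

The plane through A, B, C has normal n = AB × AC = (124, 116, 76) and equation n·P = -2764.
Checking the remaining points: n·D = -2764, n·E = -2764, n·F = -2764.
All equal -2764, so all 6 points lie in one plane.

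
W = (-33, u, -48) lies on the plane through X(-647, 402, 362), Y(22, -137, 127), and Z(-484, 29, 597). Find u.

68

Coplanarity requires XY · (XZ × XW) = 0.
XY = (669, -539, -235), XZ = (163, -373, 235); the triple product is linear in u with coefficient -195520 and constant term 13295360.
Setting it to zero: u = 68.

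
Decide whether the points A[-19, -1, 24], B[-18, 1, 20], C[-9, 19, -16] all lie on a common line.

Yes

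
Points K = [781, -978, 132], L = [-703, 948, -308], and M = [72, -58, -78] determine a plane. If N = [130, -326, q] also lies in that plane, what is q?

182

Coplanarity requires KL · (KM × KN) = 0.
KL = (-1484, 1926, -440), KM = (-709, 920, -210); the triple product is linear in q with coefficient 254 and constant term -46228.
Setting it to zero: q = 182.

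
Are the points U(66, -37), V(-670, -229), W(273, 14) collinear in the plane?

UV = (-736, -192), UW = (207, 51).
Twice the signed area of △UVW is (-736)(51) − (-192)(207) = 2208.
The area is nonzero, so the three points are not collinear.

No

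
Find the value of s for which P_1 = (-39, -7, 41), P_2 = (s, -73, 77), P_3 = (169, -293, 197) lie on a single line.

9

Collinearity requires P_1P_2 × P_1P_3 = 0; each component is linear in s.
The y-component gives (-156)s + (1404) = 0, so s = 9.
The remaining components then also vanish.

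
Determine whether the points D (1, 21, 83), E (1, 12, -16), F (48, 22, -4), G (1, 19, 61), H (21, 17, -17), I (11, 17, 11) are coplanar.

No

The plane through D, E, F has normal n = DE × DF = (882, -4653, 423) and equation n·P = -61722.
Checking the remaining points: n·G = -61722, n·H = -67770, n·I = -64746.
Since n·H = -67770 ≠ -61722, H is off the plane and the points are not all coplanar.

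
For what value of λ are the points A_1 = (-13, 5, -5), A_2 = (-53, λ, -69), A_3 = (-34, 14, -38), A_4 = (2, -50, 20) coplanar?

Normal to plane A_1A_3A_4: n = (-1590, 30, 1020); plane equation n·P = 15720.
Requiring n·A_2 = 15720: (30)λ + (13890) = 15720.
So λ = 61.

61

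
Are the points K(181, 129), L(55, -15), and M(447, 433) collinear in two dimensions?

KL = (-126, -144), KM = (266, 304).
Twice the signed area of △KLM is (-126)(304) − (-144)(266) = 0.
The triangle is degenerate (zero area), so the points are collinear.

Yes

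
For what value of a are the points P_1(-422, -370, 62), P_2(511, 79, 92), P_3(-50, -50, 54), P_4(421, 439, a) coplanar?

32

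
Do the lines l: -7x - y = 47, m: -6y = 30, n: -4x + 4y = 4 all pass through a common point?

Yes

The three lines meet at one point iff the augmented coefficient matrix [aᵢ bᵢ cᵢ] has rank < 3, i.e. its determinant vanishes.
Here the determinant is 0.
It vanishes, so the lines are concurrent at (-6, -5).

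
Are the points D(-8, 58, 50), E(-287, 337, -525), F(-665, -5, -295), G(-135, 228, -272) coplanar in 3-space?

With D as base: DE = (-279, 279, -575), DF = (-657, -63, -345), DG = (-127, 170, -322).
DF × DG = (78936, -167739, -119691).
DE · (DF × DG) = 0.
The scalar triple product vanishes, so the four points are coplanar.

Yes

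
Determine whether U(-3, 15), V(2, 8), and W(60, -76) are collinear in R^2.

No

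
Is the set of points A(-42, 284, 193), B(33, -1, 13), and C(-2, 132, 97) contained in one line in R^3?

Yes

AB = (75, -285, -180), AC = (40, -152, -96).
AB × AC = (0, 0, 0).
The cross product vanishes, so the three points are collinear.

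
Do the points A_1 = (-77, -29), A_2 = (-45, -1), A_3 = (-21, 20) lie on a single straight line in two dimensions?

Yes

A_1A_2 = (32, 28), A_1A_3 = (56, 49).
det[A_1A_2; A_1A_3] = (32)(49) − (28)(56) = 0.
The determinant is zero, so the points are collinear.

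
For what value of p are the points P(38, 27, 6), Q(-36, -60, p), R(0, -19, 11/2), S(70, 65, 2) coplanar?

Normal to plane PRS: n = (203, -168, 28); plane equation n·X = 3346.
Requiring n·Q = 3346: (28)p + (2772) = 3346.
So p = 41/2.

41/2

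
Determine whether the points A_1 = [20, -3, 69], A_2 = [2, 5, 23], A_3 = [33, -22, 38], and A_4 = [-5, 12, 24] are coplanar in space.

Yes

A normal to the plane through A_1, A_2, A_3 is n = A_1A_2 × A_1A_3 = (-1122, -1156, 238).
The plane has equation n·P = -2550. For A_4: n·A_4 = -2550.
Equal, so A_4 lies in the plane and all four are coplanar.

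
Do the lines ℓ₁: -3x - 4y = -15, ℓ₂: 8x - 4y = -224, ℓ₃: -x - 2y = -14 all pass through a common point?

Intersecting ℓ₁ and ℓ₂: solving the 2×2 system gives (x, y) = (-19, 18).
Substitute into ℓ₃: (-1)(-19) + (-2)(18) = -17.
But ℓ₃ requires -14 ≠ -17, so the three lines have no common point.

No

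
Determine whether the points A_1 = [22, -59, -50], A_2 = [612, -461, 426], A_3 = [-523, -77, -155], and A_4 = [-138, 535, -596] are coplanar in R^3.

The four points are coplanar iff the 3×3 determinant with rows A_1A_2, A_1A_3, A_1A_4 is zero.
Rows: (590, -402, 476), (-545, -18, -105), (-160, 594, -546).
Expanding along the first row: (590)(72198) − (-402)(280770) + (476)(-326610) = 0.
Zero determinant ⇒ coplanar.

Yes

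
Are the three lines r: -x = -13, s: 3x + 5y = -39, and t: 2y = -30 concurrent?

The three lines meet at one point iff the augmented coefficient matrix [aᵢ bᵢ cᵢ] has rank < 3, i.e. its determinant vanishes.
Here the determinant is -6.
Nonzero, so no common point exists.

No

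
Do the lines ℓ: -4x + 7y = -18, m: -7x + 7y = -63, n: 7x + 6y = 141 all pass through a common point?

Intersecting ℓ and m: solving the 2×2 system gives (x, y) = (15, 6).
Substitute into n: (7)(15) + (6)(6) = 141.
This equals 141, so (15, 6) lies on all three lines and they are concurrent.

Yes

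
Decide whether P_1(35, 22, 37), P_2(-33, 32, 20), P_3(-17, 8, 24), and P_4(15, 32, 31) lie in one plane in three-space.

With P_1 as base: P_1P_2 = (-68, 10, -17), P_1P_3 = (-52, -14, -13), P_1P_4 = (-20, 10, -6).
P_1P_3 × P_1P_4 = (214, -52, -800).
P_1P_2 · (P_1P_3 × P_1P_4) = -1472.
Since -1472 ≠ 0, the four points are not coplanar.

No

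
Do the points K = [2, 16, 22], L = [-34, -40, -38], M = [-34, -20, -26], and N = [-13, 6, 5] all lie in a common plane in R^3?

A normal to the plane through K, L, M is n = KL × KM = (528, 432, -720).
The plane has equation n·P = -7872. For N: n·N = -7872.
Equal, so N lies in the plane and all four are coplanar.

Yes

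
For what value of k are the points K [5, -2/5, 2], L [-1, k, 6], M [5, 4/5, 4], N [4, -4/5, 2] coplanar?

-2/5

The points are coplanar iff KL · (KM × KN) = 0.
Expanding, this is linear in k: (-2)k + (-4/5) = 0.
So k = -2/5.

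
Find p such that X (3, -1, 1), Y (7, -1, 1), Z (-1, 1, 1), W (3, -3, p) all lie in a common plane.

The points are coplanar iff XY · (XZ × XW) = 0.
Expanding, this is linear in p: (8)p + (-8) = 0.
So p = 1.

1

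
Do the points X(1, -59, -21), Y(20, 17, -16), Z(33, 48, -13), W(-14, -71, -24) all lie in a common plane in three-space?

No

The four points are coplanar iff the 3×3 determinant with rows XY, XZ, XW is zero.
Rows: (19, 76, 5), (32, 107, 8), (-15, -12, -3).
Expanding along the first row: (19)(-225) − (76)(24) + (5)(1221) = 6.
Nonzero ⇒ not coplanar.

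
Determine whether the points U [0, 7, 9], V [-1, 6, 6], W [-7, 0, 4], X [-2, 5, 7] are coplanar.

Yes

A normal to the plane through U, V, W is n = UV × UW = (-16, 16, 0).
The plane has equation n·P = 112. For X: n·X = 112.
Equal, so X lies in the plane and all four are coplanar.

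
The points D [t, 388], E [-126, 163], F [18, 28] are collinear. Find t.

-366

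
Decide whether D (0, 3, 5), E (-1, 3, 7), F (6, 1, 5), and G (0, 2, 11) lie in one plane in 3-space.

A normal to the plane through D, E, F is n = DE × DF = (4, 12, 2).
The plane has equation n·P = 46. For G: n·G = 46.
Equal, so G lies in the plane and all four are coplanar.

Yes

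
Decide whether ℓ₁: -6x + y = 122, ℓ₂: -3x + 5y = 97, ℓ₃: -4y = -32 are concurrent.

Yes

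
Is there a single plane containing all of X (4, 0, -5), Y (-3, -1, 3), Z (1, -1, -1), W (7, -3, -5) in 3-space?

Yes

A normal to the plane through X, Y, Z is n = XY × XZ = (4, 4, 4).
The plane has equation n·P = -4. For W: n·W = -4.
Equal, so W lies in the plane and all four are coplanar.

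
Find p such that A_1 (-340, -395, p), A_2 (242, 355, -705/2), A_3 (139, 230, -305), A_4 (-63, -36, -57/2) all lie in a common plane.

300

Coplanarity ⇔ det[A_1A_2; A_1A_3; A_1A_4] = 0.
Expanding, this is linear in p: (-2148)p + (644400) = 0.
So p = 300.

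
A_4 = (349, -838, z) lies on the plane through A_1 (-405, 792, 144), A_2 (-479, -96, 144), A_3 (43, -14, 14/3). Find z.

-290/3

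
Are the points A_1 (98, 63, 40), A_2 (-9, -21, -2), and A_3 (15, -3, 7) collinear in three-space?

A_1A_2 = (-107, -84, -42), A_1A_3 = (-83, -66, -33).
Comparing components 3 and 1: (-42)(-83) − (-107)(-33) = -45 ≠ 0, so A_1A_2 and A_1A_3 are not parallel and the points are not collinear.

No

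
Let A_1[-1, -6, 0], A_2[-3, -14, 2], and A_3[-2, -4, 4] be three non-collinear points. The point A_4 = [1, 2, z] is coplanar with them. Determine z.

-2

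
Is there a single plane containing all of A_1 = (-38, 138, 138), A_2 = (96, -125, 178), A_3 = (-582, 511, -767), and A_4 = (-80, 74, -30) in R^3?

A normal to the plane through A_1, A_2, A_3 is n = A_1A_2 × A_1A_3 = (223095, 99510, -93090).
The plane has equation n·P = -7591650. For A_4: n·A_4 = -7691160.
-7691160 ≠ -7591650, so A_4 is off the plane.

No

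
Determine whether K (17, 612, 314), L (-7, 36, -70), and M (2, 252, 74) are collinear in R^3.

KL = (-24, -576, -384), KM = (-15, -360, -240).
Each component of KM is 5/8 times the corresponding component of KL, so KM = 5/8·KL and the points are collinear.

Yes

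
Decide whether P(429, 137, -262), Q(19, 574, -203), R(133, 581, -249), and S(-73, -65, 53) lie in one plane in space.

No

A normal to the plane through P, Q, R is n = PQ × PR = (-20515, -12134, -52688).
The plane has equation n·X = 3340963. For S: n·S = -506159.
-506159 ≠ 3340963, so S is off the plane.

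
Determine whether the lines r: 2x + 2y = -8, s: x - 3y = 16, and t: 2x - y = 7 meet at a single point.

Yes

The three lines meet at one point iff the augmented coefficient matrix [aᵢ bᵢ cᵢ] has rank < 3, i.e. its determinant vanishes.
Here the determinant is 0.
It vanishes, so the lines are concurrent at (1, -5).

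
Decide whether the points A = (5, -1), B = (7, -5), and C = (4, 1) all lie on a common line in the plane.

Yes

AB = (2, -4), AC = (-1, 2).
det[AB; AC] = (2)(2) − (-4)(-1) = 0.
The determinant is zero, so the points are collinear.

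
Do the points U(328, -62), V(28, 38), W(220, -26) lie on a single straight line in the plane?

UV = (-300, 100), UW = (-108, 36).
Twice the signed area of △UVW is (-300)(36) − (100)(-108) = 0.
The triangle is degenerate (zero area), so the points are collinear.

Yes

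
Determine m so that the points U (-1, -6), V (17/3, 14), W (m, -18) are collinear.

-5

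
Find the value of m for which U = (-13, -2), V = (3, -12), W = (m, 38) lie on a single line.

The three points are collinear iff det[UV; UW] = 0.
This determinant is linear in m: (10)m + (770) = 0, so m = -77.

-77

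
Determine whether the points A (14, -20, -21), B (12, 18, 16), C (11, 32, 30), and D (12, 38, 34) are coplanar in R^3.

Yes

With A as base: AB = (-2, 38, 37), AC = (-3, 52, 51), AD = (-2, 58, 55).
AC × AD = (-98, 63, -70).
AB · (AC × AD) = 0.
The scalar triple product vanishes, so the four points are coplanar.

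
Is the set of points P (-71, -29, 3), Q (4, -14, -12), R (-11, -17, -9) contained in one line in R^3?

Yes

PQ = (75, 15, -15), PR = (60, 12, -12).
PQ × PR = (0, 0, 0).
The cross product vanishes, so the three points are collinear.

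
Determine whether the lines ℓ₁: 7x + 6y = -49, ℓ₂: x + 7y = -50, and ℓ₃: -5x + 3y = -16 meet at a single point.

Yes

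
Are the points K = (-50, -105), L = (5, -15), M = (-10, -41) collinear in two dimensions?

No

KL = (55, 90), KM = (40, 64).
Twice the signed area of △KLM is (55)(64) − (90)(40) = -80.
The area is nonzero, so the three points are not collinear.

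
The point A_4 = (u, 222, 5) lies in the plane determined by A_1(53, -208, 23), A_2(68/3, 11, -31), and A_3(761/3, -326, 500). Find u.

Coplanarity requires A_1A_2 · (A_1A_3 × A_1A_4) = 0.
A_1A_2 = (-91/3, 219, -54), A_1A_3 = (602/3, -118, 477); the triple product is linear in u with coefficient 98091 and constant term -2910033.
Setting it to zero: u = 89/3.

89/3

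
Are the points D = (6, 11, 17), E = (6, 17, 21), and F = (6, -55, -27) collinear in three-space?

Yes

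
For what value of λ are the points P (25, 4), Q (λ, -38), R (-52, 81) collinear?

67

The three points are collinear iff det[PQ; PR] = 0.
This determinant is linear in λ: (77)λ + (-5159) = 0, so λ = 67.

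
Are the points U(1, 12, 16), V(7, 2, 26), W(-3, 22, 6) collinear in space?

UV = (6, -10, 10), UW = (-4, 10, -10).
Comparing components 3 and 1: (10)(-4) − (6)(-10) = 20 ≠ 0, so UV and UW are not parallel and the points are not collinear.

No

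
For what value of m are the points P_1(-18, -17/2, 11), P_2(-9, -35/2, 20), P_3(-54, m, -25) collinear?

55/2

Direction P_1P_2 = (9, -9, 9). From the x-coordinate of P_3, the parameter along the line is τ = (-54 − (-18))/9 = -4.
Then m = (-17/2) + (-4)·(-9) = 55/2.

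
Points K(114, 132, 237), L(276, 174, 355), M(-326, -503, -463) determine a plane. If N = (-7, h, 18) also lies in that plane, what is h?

-79

A normal to the plane is n = KL × KM = (45530, 61480, -84390).
N lies in the plane iff n · KN = 0.
This gives (61480)h + (4856920) = 0, so h = -79.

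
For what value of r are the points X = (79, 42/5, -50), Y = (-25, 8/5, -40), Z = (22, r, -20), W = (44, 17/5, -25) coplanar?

8/5

Normal to plane XYW: n = (-120, 2250, 282); plane equation n·P = -4680.
Requiring n·Z = -4680: (2250)r + (-8280) = -4680.
So r = 8/5.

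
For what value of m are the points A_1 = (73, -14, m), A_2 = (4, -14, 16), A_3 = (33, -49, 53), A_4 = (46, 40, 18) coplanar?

63

Coplanarity ⇔ det[A_1A_2; A_1A_3; A_1A_4] = 0.
Expanding, this is linear in m: (-3036)m + (191268) = 0.
So m = 63.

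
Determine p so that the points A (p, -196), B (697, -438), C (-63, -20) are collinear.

257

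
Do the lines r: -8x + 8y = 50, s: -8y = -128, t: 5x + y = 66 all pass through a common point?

No

Intersecting r and s: solving the 2×2 system gives (x, y) = (39/4, 16).
Substitute into t: (5)(39/4) + (1)(16) = 259/4.
But t requires 66 ≠ 259/4, so the three lines have no common point.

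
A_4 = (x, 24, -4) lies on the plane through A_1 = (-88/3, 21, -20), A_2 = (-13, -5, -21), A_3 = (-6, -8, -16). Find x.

-46/3

A normal to the plane is n = A_1A_2 × A_1A_3 = (-133, -266/3, 133).
A_4 lies in the plane iff n · A_1A_4 = 0.
This gives (-133)x + (-6118/3) = 0, so x = -46/3.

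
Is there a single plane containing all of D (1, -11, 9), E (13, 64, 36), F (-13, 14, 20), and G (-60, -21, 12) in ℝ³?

Yes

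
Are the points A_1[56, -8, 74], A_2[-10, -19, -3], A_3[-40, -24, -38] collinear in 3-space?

Yes

A_1A_2 = (-66, -11, -77), A_1A_3 = (-96, -16, -112).
Each component of A_1A_3 is 16/11 times the corresponding component of A_1A_2, so A_1A_3 = 16/11·A_1A_2 and the points are collinear.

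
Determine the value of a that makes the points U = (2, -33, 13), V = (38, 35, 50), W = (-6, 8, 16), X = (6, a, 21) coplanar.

-6

Normal to plane UVW: n = (-1313, -404, 2020); plane equation n·P = 36966.
Requiring n·X = 36966: (-404)a + (34542) = 36966.
So a = -6.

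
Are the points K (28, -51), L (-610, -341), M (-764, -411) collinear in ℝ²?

Yes

KL = (-638, -290), KM = (-792, -360).
Checking proportionality: KM = 36/29·KL, so the vectors are parallel and the points are collinear.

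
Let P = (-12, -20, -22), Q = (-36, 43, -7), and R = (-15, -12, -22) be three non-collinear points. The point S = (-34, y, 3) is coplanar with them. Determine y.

37

Coplanarity requires PQ · (PR × PS) = 0.
PQ = (-24, 63, 15), PR = (-3, 8, 0); the triple product is linear in y with coefficient -45 and constant term 1665.
Setting it to zero: y = 37.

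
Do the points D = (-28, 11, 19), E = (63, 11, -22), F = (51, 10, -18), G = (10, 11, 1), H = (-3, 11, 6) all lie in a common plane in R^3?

No

The plane through D, E, F has normal n = DE × DF = (-41, 128, -91) and equation n·P = 827.
Checking the remaining points: n·G = 907, n·H = 985.
Since n·G = 907 ≠ 827, G is off the plane and the points are not all coplanar.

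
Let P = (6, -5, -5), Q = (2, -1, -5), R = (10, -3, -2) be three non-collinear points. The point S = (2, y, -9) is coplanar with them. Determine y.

Coplanarity requires PQ · (PR × PS) = 0.
PQ = (-4, 4, 0), PR = (4, 2, 3); the triple product is linear in y with coefficient 12 and constant term 108.
Setting it to zero: y = -9.

-9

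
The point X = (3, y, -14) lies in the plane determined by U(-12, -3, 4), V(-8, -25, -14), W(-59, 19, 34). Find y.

The plane through U, V, W has equation −264x + 726y − 946z = -2794.
Substituting X: (726)y + (12452) = -2794, so y = -21.

-21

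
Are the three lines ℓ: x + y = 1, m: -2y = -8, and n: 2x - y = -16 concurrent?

Lines aᵢx + bᵢy = cᵢ with pairwise distinct directions are concurrent exactly when det[aᵢ bᵢ cᵢ] = 0.
Here the determinant is 12.
Nonzero, so no common point exists.

No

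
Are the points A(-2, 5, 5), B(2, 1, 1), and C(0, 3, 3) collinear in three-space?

Yes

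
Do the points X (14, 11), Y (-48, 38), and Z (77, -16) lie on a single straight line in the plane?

XY = (-62, 27), XZ = (63, -27).
If collinear, XZ would be a scalar multiple of XY. But (-62)·(-27) ≠ (27)·(63) (difference -27), so they are not parallel; the points are not collinear.

No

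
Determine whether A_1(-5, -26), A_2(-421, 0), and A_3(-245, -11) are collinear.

Yes

A_1A_2 = (-416, 26), A_1A_3 = (-240, 15).
Twice the signed area of △A_1A_2A_3 is (-416)(15) − (26)(-240) = 0.
The triangle is degenerate (zero area), so the points are collinear.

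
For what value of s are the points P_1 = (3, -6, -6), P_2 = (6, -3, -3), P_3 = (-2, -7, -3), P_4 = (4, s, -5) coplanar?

Normal to plane P_1P_2P_3: n = (12, -24, 12); plane equation n·P = 108.
Requiring n·P_4 = 108: (-24)s + (-12) = 108.
So s = -5.

-5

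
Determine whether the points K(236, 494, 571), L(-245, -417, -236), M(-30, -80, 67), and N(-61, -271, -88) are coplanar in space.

With K as base: KL = (-481, -911, -807), KM = (-266, -574, -504), KN = (-297, -765, -659).
KM × KN = (-7294, -25606, 33012).
KL · (KM × KN) = 194796.
Since 194796 ≠ 0, the four points are not coplanar.

No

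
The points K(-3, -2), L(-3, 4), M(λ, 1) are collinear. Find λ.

-3

Collinearity: (M − K) must be parallel to (L − K) = (0, 6).
Cross-multiplying the components: (λ − (-3))·(6) = (3)·(0).
Solving gives λ = -3.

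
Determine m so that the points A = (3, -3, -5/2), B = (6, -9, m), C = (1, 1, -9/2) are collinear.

1/2

Collinearity requires AB × AC = 0; each component is linear in m.
The x-component gives (-4)m + (2) = 0, so m = 1/2.
The remaining components then also vanish.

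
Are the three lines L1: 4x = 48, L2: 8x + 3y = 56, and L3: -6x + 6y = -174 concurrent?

No

Intersecting L1 and L2: solving the 2×2 system gives (x, y) = (12, -40/3).
Substitute into L3: (-6)(12) + (6)(-40/3) = -152.
But L3 requires -174 ≠ -152, so the three lines have no common point.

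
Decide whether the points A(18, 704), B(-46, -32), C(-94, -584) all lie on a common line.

Yes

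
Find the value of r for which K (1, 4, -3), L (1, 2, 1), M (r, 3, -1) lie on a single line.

Direction KL = (0, -2, 4). From the y-coordinate of M, the parameter along the line is τ = (3 − 4)/(-2) = 1/2.
Then r = 1 + 1/2·(0) = 1.

1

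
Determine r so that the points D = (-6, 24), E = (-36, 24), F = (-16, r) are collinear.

Collinearity: (F − D) must be parallel to (E − D) = (-30, 0).
Cross-multiplying the components: (r − 24)·(-30) = (-10)·(0).
Solving gives r = 24.

24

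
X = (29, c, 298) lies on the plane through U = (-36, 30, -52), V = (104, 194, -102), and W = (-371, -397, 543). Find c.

A normal to the plane is n = UV × UW = (76230, -66550, -4840).
X lies in the plane iff n · UX = 0.
This gives (-66550)c + (5257450) = 0, so c = 79.

79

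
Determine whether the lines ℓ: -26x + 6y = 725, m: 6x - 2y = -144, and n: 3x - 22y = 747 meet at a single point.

Intersecting ℓ and m: solving the 2×2 system gives (x, y) = (-293/8, -303/8).
Substitute into n: (3)(-293/8) + (-22)(-303/8) = 5787/8.
But n requires 747 ≠ 5787/8, so the three lines have no common point.

No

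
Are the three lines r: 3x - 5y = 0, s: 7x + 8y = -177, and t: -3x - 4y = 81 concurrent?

Intersecting r and s: solving the 2×2 system gives (x, y) = (-15, -9).
Substitute into t: (-3)(-15) + (-4)(-9) = 81.
This equals 81, so (-15, -9) lies on all three lines and they are concurrent.

Yes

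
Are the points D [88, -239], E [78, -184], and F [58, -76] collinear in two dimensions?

DE = (-10, 55), DF = (-30, 163).
Twice the signed area of △DEF is (-10)(163) − (55)(-30) = 20.
The area is nonzero, so the three points are not collinear.

No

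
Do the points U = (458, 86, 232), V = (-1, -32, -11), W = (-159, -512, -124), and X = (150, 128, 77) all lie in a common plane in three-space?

No

The four points are coplanar iff the 3×3 determinant with rows UV, UW, UX is zero.
Rows: (-459, -118, -243), (-617, -598, -356), (-308, 42, -155).
Expanding along the first row: (-459)(107642) − (-118)(-14013) + (-243)(-210098) = -7398.
Nonzero ⇒ not coplanar.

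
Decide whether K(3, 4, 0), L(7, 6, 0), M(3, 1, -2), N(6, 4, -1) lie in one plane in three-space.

A normal to the plane through K, L, M is n = KL × KM = (-4, 8, -12).
The plane has equation n·P = 20. For N: n·N = 20.
Equal, so N lies in the plane and all four are coplanar.

Yes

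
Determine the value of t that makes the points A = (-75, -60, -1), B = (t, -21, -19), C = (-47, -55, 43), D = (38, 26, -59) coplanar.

Normal to plane ACD: n = (-4074, 6596, 1843); plane equation n·P = -92053.
Requiring n·B = -92053: (-4074)t + (-173533) = -92053.
So t = -20.

-20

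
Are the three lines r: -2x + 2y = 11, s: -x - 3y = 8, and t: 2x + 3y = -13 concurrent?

Intersecting r and s: solving the 2×2 system gives (x, y) = (-49/8, -5/8).
Substitute into t: (2)(-49/8) + (3)(-5/8) = -113/8.
But t requires -13 ≠ -113/8, so the three lines have no common point.

No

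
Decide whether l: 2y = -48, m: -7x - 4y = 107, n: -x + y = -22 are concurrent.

No

Lines aᵢx + bᵢy = cᵢ with pairwise distinct directions are concurrent exactly when det[aᵢ bᵢ cᵢ] = 0.
Here the determinant is 6.
Nonzero, so no common point exists.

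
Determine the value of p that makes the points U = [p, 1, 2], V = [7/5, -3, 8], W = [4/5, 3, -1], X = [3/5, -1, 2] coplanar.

Coplanarity ⇔ det[UV; UW; UX] = 0.
Expanding, this is linear in p: (18)p + (-18) = 0.
So p = 1.

1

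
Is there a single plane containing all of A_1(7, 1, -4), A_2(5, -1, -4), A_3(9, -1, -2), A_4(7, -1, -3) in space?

Yes

A normal to the plane through A_1, A_2, A_3 is n = A_1A_2 × A_1A_3 = (-4, 4, 8).
The plane has equation n·P = -56. For A_4: n·A_4 = -56.
Equal, so A_4 lies in the plane and all four are coplanar.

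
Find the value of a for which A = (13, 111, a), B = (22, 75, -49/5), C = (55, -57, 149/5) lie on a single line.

Direction BC = (33, -132, 198/5). From the x-coordinate of A, the parameter along the line is τ = (13 − 22)/33 = -3/11.
Then a = (-49/5) + (-3/11)·(198/5) = -103/5.

-103/5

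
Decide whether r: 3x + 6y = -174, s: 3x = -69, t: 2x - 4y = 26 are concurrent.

No

Intersecting r and s: solving the 2×2 system gives (x, y) = (-23, -35/2).
Substitute into t: (2)(-23) + (-4)(-35/2) = 24.
But t requires 26 ≠ 24, so the three lines have no common point.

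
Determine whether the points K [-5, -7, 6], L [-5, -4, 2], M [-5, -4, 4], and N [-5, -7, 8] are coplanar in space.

The four points are coplanar iff the 3×3 determinant with rows KL, KM, KN is zero.
Rows: (0, 3, -4), (0, 3, -2), (0, 0, 2).
Expanding along the first row: (0)(6) − (3)(0) + (-4)(0) = 0.
Zero determinant ⇒ coplanar.

Yes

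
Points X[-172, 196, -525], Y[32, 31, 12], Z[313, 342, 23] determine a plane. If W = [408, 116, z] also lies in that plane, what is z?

475

The plane through X, Y, Z has equation −168822x + 148653y + 109809z = 523647.
Substituting W: (109809)z + (-51635628) = 523647, so z = 475.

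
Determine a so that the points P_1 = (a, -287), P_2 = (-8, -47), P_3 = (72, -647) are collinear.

The three points are collinear iff det[P_1P_2; P_1P_3] = 0.
This determinant is linear in a: (600)a + (-14400) = 0, so a = 24.

24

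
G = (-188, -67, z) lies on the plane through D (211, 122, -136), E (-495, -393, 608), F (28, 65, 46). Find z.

270

The plane through D, E, F has equation −51322x − 7660y − 54003z = -4419054.
Substituting G: (-54003)z + (10161756) = -4419054, so z = 270.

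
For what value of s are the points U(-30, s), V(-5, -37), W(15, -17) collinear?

-62

The three points are collinear iff det[UV; UW] = 0.
This determinant is linear in s: (20)s + (1240) = 0, so s = -62.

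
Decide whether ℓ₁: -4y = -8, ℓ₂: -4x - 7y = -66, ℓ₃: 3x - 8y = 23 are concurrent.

The three lines meet at one point iff the augmented coefficient matrix [aᵢ bᵢ cᵢ] has rank < 3, i.e. its determinant vanishes.
Here the determinant is 0.
It vanishes, so the lines are concurrent at (13, 2).

Yes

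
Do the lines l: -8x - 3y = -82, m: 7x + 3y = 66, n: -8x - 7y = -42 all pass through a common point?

Lines aᵢx + bᵢy = cᵢ with pairwise distinct directions are concurrent exactly when det[aᵢ bᵢ cᵢ] = 0.
Here the determinant is 64.
Nonzero, so no common point exists.

No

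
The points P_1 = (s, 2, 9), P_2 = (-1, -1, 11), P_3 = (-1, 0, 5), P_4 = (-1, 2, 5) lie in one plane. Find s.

-1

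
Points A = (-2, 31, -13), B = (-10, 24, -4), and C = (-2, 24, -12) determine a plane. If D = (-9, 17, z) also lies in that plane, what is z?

The plane through A, B, C has equation 56x + 8y + 56z = -592.
Substituting D: (56)z + (-368) = -592, so z = -4.

-4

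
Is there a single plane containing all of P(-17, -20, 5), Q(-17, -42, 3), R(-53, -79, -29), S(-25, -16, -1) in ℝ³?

The four points are coplanar iff the 3×3 determinant with rows PQ, PR, PS is zero.
Rows: (0, -22, -2), (-36, -59, -34), (-8, 4, -6).
Expanding along the first row: (0)(490) − (-22)(-56) + (-2)(-616) = 0.
Zero determinant ⇒ coplanar.

Yes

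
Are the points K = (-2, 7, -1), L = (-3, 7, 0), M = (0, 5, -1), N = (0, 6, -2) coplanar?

Yes

A normal to the plane through K, L, M is n = KL × KM = (2, 2, 2).
The plane has equation n·P = 8. For N: n·N = 8.
Equal, so N lies in the plane and all four are coplanar.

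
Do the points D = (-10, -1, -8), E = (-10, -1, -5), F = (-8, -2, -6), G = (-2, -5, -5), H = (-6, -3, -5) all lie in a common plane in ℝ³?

Yes

The plane through D, E, F has normal n = DE × DF = (3, 6, 0) and equation n·P = -36.
Checking the remaining points: n·G = -36, n·H = -36.
All equal -36, so all 5 points lie in one plane.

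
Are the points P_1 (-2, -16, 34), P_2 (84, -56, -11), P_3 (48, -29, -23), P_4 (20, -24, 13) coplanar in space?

No

With P_1 as base: P_1P_2 = (86, -40, -45), P_1P_3 = (50, -13, -57), P_1P_4 = (22, -8, -21).
P_1P_3 × P_1P_4 = (-183, -204, -114).
P_1P_2 · (P_1P_3 × P_1P_4) = -2448.
Since -2448 ≠ 0, the four points are not coplanar.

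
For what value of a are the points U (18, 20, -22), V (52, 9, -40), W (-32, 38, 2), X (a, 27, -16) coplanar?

2

Normal to plane UVW: n = (60, 84, 62); plane equation n·P = 1396.
Requiring n·X = 1396: (60)a + (1276) = 1396.
So a = 2.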